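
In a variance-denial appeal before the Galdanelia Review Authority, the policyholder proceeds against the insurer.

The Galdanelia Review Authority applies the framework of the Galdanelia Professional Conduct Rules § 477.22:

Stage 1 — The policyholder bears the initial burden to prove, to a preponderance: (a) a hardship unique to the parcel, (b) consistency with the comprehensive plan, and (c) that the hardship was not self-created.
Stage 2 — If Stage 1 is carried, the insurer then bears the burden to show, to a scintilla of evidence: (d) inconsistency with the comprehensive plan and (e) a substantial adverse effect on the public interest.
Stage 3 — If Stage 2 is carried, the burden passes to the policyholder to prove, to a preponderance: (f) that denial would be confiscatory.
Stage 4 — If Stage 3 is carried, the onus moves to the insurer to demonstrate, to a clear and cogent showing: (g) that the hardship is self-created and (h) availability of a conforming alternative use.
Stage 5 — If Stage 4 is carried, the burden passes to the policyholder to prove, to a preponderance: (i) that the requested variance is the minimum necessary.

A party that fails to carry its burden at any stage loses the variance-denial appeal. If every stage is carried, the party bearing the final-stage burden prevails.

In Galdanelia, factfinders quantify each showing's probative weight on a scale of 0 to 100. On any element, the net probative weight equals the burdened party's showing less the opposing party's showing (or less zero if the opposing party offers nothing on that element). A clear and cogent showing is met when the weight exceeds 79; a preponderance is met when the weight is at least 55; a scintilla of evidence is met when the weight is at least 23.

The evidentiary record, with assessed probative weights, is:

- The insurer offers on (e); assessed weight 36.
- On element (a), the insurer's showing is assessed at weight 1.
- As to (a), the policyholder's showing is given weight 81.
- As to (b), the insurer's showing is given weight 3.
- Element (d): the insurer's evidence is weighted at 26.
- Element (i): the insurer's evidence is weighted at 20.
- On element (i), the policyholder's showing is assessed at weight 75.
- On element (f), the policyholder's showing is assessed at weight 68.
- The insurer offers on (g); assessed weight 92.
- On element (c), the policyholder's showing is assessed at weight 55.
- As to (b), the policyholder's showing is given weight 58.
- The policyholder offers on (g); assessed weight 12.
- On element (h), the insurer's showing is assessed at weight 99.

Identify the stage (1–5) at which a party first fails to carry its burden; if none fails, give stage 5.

Stage 1 — burden on policyholder; standard: a preponderance (weight is at least 55).
    (a): 81 − 1 = 80 ≥ 55 [met]
    (b): 58 − 3 = 55 ≥ 55 [met]
    (c): 55 ≥ 55 [met]
  All elements met. The burden passes to the insurer.
Stage 2 — burden on insurer; standard: a scintilla of evidence (weight is at least 23).
    (d): 26 ≥ 23 [met]
    (e): 36 ≥ 23 [met]
  Stage 2 is satisfied; the onus moves to the policyholder.
Stage 3 — burden on policyholder; standard: a preponderance (weight is at least 55).
    (f): 68 ≥ 55 [met]
  Stage 3 is satisfied; the onus moves to the insurer.
Stage 4 — burden on insurer; standard: a clear and cogent showing (weight exceeds 79).
    (g): 92 − 12 = 80 > 79 [met]
    (h): 99 > 79 [met]
  Stage 4 carried; the burden shifts to the policyholder.
Stage 5 — burden on policyholder; standard: a preponderance (weight is at least 55).
    (i): 75 − 20 = 55 ≥ 55 [met]
  The policyholder carries the last stage.
Every stage carried; the policyholder prevails.

stage 5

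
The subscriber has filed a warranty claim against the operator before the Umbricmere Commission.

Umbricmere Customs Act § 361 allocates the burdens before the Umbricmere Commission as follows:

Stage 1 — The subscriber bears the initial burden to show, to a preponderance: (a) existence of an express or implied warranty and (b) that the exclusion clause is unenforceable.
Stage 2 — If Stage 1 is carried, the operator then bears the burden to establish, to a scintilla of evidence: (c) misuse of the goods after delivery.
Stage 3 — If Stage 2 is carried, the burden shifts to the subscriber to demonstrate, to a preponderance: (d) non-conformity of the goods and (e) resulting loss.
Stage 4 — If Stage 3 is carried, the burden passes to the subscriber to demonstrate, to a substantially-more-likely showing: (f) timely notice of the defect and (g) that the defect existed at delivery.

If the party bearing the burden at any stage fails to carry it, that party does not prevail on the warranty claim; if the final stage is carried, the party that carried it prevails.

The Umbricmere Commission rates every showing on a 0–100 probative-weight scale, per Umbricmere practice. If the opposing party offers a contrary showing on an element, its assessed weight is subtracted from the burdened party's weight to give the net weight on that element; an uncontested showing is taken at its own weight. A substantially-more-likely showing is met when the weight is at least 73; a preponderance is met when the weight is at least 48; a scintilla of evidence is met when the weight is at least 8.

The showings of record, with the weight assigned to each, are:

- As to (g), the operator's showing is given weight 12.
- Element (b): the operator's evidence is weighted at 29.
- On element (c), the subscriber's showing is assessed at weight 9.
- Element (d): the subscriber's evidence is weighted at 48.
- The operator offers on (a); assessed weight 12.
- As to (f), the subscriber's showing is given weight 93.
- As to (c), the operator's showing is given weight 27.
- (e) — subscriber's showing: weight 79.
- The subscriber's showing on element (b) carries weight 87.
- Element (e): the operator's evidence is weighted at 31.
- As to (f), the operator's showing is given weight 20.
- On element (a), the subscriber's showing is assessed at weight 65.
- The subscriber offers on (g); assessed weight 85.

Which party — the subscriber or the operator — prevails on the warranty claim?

subscriber

Stage 1 — burden on subscriber; standard: a preponderance (weight is at least 48).
    (a): 65 − 12 = 53 ≥ 48 [met]
    (b): 87 − 29 = 58 ≥ 48 [met]
  All elements met. The burden passes to the operator.
Stage 2 — burden on operator; standard: a scintilla of evidence (weight is at least 8).
    (c): 27 − 9 = 18 ≥ 8 [met]
  Stage 2 is satisfied; the onus moves to the subscriber.
Stage 3 — burden on subscriber; standard: a preponderance (weight is at least 48).
    (d): 48 ≥ 48 [met]
    (e): 79 − 31 = 48 ≥ 48 [met]
  Stage 3 carried; the burden remains with the subscriber.
Stage 4 — burden on subscriber; standard: a substantially-more-likely showing (weight is at least 73).
    (f): 93 − 20 = 73 ≥ 73 [met]
    (g): 85 − 12 = 73 ≥ 73 [met]
  The subscriber carries the last stage.
All stages carried — the subscriber prevails.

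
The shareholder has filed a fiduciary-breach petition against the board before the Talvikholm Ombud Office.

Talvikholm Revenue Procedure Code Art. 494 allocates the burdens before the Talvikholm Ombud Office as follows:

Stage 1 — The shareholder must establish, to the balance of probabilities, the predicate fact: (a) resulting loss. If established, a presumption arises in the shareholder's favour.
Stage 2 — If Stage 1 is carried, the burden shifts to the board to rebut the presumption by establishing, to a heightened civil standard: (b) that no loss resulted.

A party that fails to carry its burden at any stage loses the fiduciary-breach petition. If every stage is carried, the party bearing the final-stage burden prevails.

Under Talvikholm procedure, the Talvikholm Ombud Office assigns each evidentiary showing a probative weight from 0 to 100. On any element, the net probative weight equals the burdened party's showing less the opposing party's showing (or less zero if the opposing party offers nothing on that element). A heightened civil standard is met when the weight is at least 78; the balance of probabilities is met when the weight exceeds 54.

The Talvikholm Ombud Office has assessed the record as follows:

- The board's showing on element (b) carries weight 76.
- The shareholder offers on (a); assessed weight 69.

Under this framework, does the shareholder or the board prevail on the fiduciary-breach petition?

shareholder

Stage 1 (shareholder, the balance of probabilities, weight exceeds 54): (a) 69 > 54 — meets.
  All elements met. The burden passes to the board.
Stage 2 (board, a heightened civil standard, weight is at least 78): (b) 76 < 78 — fails.
  Not every element is met, so the board fails to carry Stage 2.
The analysis ends at Stage 2; the shareholder prevails.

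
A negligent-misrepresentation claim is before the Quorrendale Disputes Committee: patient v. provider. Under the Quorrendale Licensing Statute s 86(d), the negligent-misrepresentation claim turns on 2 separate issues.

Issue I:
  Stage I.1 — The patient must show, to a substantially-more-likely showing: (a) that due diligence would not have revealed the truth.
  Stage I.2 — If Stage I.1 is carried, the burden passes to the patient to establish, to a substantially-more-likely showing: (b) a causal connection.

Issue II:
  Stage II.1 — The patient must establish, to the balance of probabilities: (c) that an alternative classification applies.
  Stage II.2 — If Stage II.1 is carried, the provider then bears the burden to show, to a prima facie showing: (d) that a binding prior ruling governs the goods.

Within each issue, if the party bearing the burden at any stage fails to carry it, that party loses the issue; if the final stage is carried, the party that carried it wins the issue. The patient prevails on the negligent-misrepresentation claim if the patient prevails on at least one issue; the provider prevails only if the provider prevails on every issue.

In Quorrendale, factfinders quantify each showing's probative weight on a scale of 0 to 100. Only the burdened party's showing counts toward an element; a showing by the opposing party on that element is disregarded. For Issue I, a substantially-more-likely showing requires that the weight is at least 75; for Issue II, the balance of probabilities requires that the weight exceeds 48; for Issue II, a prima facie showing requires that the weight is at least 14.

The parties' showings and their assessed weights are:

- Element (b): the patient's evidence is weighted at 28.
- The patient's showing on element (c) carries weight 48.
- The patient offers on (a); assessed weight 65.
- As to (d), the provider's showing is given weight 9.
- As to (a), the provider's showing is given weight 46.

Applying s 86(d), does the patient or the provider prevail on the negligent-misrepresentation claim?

— Issue I —
At Stage I.1 the patient must meet a substantially-more-likely showing (weight is at least 75): on (a) the weight is 65 (the provider's 46 is given no effect), < 75, so (a) does not meet the standard.
  Not every element is met, so the patient fails to carry Stage I.1.
So the provider prevails on this issue.
— Issue II —
Stage II.1 — burden on patient; standard: the balance of probabilities (weight exceeds 48).
    (c): 48 ≤ 48 [not met]
  Stage II.1 not carried; the patient fails its burden.
The provider prevails on this issue.
Per-issue: Issue I → provider; Issue II → provider. The patient must prevail on at least one issue; overall, the provider prevails.

provider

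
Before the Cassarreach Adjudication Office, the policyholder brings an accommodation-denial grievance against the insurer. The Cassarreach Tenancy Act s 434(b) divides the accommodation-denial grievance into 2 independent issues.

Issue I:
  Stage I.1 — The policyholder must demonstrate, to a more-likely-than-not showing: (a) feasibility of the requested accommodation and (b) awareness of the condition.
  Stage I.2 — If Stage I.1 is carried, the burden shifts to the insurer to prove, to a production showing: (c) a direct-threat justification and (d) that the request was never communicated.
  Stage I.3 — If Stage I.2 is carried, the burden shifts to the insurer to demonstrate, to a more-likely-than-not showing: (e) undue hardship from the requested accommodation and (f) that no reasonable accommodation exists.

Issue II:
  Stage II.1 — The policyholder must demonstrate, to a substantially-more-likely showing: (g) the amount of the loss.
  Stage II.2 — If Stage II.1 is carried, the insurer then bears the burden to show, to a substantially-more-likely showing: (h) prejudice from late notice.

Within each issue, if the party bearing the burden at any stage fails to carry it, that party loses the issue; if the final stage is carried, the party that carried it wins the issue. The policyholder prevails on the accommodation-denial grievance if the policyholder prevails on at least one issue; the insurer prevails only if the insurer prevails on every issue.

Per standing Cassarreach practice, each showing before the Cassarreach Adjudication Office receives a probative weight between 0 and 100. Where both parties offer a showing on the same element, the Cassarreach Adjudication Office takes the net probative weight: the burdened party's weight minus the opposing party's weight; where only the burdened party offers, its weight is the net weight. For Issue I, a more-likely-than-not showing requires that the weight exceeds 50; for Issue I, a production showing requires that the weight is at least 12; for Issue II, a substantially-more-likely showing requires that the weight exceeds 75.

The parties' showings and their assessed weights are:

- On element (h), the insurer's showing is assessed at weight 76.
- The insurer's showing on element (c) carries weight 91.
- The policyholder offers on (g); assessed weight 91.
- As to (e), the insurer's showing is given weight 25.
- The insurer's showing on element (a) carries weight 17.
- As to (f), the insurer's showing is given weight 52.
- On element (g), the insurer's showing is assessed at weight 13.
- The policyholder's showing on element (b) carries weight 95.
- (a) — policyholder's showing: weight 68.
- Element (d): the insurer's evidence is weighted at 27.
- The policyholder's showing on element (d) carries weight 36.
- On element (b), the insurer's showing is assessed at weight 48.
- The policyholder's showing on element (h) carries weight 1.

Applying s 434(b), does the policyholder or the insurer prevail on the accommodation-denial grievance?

— Issue I —
Stage I.1 (policyholder, a more-likely-than-not showing, weight exceeds 50): (a) net 68−17=51 > 50 — meets; (b) net 95−48=47 ≤ 50 — fails.
  Stage I.1 not carried; the policyholder fails its burden.
The insurer prevails on this issue.
— Issue II —
Stage II.1 (policyholder, a substantially-more-likely showing, weight exceeds 75): (g) net 91−13=78 > 75 — meets.
  The policyholder carries Stage II.1; the insurer now bears the burden.
Stage II.2 (insurer, a substantially-more-likely showing, weight exceeds 75): (h) net 76−1=75 ≤ 75 — fails.
  Not every element is met, so the insurer fails to carry Stage II.2.
So the policyholder prevails on this issue.
Per-issue: Issue I → insurer; Issue II → policyholder. The policyholder must prevail on at least one issue; overall, the policyholder prevails.

policyholder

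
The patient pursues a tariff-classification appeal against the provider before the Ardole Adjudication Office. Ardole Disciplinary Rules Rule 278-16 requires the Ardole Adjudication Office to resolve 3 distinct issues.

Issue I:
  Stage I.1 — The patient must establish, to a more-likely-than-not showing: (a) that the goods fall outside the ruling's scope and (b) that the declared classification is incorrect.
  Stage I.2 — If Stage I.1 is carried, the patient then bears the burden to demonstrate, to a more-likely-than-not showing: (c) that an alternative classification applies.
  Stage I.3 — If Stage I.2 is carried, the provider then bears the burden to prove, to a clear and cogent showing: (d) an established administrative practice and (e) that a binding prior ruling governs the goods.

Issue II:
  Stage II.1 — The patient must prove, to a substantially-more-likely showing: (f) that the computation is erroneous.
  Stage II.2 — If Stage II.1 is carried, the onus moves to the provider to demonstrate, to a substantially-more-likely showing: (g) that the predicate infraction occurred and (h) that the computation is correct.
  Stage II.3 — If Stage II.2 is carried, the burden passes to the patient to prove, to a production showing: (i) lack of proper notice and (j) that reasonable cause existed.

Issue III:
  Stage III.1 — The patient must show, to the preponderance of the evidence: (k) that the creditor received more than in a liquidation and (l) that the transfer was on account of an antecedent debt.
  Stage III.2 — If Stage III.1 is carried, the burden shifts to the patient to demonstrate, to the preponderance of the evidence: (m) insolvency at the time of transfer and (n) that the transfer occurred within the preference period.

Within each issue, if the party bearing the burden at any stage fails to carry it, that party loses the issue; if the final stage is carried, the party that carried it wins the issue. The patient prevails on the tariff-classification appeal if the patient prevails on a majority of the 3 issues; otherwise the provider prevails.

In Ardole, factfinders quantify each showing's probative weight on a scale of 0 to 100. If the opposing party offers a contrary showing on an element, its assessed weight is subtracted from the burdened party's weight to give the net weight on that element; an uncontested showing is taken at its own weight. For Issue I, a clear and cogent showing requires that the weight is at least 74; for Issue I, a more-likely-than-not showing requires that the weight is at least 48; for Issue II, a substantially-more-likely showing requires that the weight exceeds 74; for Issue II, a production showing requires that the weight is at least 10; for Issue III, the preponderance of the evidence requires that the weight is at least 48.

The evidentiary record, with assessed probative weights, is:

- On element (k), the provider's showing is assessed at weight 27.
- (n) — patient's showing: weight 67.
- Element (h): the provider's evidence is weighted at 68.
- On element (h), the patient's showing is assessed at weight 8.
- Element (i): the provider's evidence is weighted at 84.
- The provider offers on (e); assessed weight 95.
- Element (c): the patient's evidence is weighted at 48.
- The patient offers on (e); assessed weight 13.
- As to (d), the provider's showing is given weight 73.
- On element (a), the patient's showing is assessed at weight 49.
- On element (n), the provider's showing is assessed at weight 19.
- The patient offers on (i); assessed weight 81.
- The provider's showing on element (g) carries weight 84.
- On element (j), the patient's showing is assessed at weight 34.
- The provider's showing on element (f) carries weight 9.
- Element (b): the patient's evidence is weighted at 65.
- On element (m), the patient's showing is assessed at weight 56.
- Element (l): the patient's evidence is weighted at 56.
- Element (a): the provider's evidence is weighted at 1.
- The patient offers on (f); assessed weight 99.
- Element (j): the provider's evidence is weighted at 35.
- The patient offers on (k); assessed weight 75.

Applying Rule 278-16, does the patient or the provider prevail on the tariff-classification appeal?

patient

— Issue I —
At Stage I.1 the patient must meet a more-likely-than-not showing (weight is at least 48): on (a) the weight is 49 less the opposing 1 gives net 48, ≥ 48, so (a) meets the standard; on (b) the weight is 65, which does reach 48, so (b) meets the standard.
  All elements met. The patient retains the burden for Stage I.2.
At Stage I.2 the patient must meet a more-likely-than-not showing (weight is at least 48): on (c) the weight is 48, ≥ 48, so (c) meets the standard.
  All elements met. The burden passes to the provider.
At Stage I.3 the provider must meet a clear and cogent showing (weight is at least 74): on (d) the weight is 73, < 74, so (d) does not meet the standard; on (e) the weight is 95 less the opposing 13 gives net 82, ≥ 74, so (e) meets the standard.
  Stage I.3 not carried; the provider fails its burden.
The patient prevails on this issue.
— Issue II —
Stage II.1 — burden on patient; standard: a substantially-more-likely showing (weight exceeds 74).
    (f): 99 − 9 = 90 > 74 [met]
  All elements met. The burden passes to the provider.
Stage II.2 — burden on provider; standard: a substantially-more-likely showing (weight exceeds 74).
    (g): 84 > 74 [met]
    (h): 68 − 8 = 60 ≤ 74 [not met]
  Stage II.2 not carried; the provider fails its burden.
The analysis ends at Stage II.2; the patient prevails on this issue.
— Issue III —
Stage III.1 (patient, the preponderance of the evidence, weight is at least 48): (k) net 75−27=48 ≥ 48 — meets; (l) 56 ≥ 48 — meets.
  Stage III.1 is satisfied; the patient continues to bear the burden.
Stage III.2 (patient, the preponderance of the evidence, weight is at least 48): (m) 56 ≥ 48 — meets; (n) net 67−19=48 ≥ 48 — meets.
  All elements met at the final stage.
Every stage carried; the patient prevails on this issue.
Per-issue: Issue I → patient; Issue II → patient; Issue III → patient. The patient must prevail on a majority of issues; overall, the patient prevails.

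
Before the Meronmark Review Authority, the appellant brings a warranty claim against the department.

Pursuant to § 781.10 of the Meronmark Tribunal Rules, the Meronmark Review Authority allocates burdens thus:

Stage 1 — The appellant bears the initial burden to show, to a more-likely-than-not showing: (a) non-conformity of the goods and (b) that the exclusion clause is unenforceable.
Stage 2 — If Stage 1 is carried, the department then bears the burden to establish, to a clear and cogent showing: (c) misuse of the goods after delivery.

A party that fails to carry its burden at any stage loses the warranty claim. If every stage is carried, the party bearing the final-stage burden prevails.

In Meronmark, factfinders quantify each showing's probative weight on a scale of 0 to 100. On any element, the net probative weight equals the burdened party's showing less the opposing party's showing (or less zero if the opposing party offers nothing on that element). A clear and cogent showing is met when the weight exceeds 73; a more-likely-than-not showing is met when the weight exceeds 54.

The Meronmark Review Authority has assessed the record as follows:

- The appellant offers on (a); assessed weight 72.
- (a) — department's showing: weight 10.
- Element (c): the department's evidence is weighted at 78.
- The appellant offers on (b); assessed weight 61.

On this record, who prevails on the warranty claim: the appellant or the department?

department

Stage 1 (appellant, a more-likely-than-not showing, weight exceeds 54): (a) net 72−10=62 > 54 — meets; (b) 61 > 54 — meets.
  The appellant carries Stage 1; the department now bears the burden.
Stage 2 (department, a clear and cogent showing, weight exceeds 73): (c) 78 > 73 — meets.
  The department carries the last stage.
All stages carried — the department prevails.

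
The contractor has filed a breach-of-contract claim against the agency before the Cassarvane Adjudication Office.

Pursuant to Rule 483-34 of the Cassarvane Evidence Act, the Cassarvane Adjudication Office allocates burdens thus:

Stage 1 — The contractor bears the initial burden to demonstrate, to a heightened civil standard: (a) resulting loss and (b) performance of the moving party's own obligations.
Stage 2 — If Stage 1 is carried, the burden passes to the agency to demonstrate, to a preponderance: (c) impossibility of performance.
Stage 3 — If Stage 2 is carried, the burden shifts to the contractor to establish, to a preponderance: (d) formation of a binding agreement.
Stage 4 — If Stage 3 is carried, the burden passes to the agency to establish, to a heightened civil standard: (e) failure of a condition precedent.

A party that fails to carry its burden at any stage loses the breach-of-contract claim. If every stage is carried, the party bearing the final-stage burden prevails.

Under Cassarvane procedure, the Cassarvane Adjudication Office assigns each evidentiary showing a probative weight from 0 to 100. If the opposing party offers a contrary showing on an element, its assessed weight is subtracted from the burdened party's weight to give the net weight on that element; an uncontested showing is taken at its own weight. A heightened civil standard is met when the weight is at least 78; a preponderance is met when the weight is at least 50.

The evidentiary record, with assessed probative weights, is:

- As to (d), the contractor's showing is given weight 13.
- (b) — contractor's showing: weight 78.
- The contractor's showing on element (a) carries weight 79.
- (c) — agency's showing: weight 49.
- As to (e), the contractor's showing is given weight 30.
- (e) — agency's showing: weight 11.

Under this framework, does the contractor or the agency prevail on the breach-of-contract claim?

contractor

Stage 1 (contractor, a heightened civil standard, weight is at least 78): (a) 79 ≥ 78 — meets; (b) 78 ≥ 78 — meets.
  All elements met. The burden passes to the agency.
Stage 2 (agency, a preponderance, weight is at least 50): (c) 49 < 50 — fails.
  The agency does not carry Stage 2.
So the contractor prevails.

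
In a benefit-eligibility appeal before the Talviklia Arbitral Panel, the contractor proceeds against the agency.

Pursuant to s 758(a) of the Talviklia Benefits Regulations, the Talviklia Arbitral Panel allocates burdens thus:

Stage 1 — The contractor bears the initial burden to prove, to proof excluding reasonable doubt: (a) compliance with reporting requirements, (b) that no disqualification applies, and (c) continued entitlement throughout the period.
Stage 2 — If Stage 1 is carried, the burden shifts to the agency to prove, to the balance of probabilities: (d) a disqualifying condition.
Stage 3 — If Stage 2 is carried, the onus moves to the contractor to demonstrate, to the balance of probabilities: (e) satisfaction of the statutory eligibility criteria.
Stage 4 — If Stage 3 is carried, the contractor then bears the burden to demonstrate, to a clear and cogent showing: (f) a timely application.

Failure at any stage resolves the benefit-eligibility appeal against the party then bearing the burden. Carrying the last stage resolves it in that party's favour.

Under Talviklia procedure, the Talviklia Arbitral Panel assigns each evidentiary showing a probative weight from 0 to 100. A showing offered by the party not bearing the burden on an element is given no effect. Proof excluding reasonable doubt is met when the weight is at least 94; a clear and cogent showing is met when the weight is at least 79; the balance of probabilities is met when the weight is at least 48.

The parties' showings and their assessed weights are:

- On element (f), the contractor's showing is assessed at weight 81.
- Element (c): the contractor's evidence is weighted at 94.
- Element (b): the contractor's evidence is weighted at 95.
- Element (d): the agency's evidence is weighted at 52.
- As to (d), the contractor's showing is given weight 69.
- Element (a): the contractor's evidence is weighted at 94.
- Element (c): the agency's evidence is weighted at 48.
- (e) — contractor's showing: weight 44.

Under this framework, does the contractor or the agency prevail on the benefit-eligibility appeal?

agency

Stage 1 — burden on contractor; standard: proof excluding reasonable doubt (weight is at least 94).
    (a): 94 ≥ 94 [met]
    (b): 95 ≥ 94 [met]
    (c): 94 (agency's 48 disregarded) ≥ 94 [met]
  Stage 1 is satisfied; the onus moves to the agency.
Stage 2 — burden on agency; standard: the balance of probabilities (weight is at least 48).
    (d): 52 (contractor's 69 disregarded) ≥ 48 [met]
  All elements met. The burden passes to the contractor.
Stage 3 — burden on contractor; standard: the balance of probabilities (weight is at least 48).
    (e): 44 < 48 [not met]
  The contractor does not carry Stage 3.
The agency prevails.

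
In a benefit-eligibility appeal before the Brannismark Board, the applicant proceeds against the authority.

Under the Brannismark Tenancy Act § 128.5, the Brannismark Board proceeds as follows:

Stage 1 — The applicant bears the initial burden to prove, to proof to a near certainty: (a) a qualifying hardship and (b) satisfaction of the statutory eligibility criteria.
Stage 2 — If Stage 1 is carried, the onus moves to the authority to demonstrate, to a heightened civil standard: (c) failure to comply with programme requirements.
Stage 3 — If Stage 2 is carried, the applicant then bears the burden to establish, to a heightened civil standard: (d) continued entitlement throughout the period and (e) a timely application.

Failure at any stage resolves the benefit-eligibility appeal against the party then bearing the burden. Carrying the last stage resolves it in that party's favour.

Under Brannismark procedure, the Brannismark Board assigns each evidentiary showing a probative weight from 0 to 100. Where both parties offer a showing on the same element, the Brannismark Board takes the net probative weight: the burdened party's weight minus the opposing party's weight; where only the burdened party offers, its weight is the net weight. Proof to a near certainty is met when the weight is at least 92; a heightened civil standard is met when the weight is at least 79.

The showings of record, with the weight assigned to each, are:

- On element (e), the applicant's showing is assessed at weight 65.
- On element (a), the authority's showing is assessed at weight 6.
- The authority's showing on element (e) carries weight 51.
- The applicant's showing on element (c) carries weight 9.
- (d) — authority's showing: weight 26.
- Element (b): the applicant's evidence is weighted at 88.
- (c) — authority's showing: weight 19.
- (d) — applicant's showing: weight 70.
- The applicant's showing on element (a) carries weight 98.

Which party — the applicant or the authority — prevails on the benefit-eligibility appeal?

Stage 1 (applicant, proof to a near certainty, weight is at least 92): (a) net 98−6=92 ≥ 92 — meets; (b) 88 < 92 — fails.
  The applicant does not carry Stage 1.
The analysis ends at Stage 1; the authority prevails.

authority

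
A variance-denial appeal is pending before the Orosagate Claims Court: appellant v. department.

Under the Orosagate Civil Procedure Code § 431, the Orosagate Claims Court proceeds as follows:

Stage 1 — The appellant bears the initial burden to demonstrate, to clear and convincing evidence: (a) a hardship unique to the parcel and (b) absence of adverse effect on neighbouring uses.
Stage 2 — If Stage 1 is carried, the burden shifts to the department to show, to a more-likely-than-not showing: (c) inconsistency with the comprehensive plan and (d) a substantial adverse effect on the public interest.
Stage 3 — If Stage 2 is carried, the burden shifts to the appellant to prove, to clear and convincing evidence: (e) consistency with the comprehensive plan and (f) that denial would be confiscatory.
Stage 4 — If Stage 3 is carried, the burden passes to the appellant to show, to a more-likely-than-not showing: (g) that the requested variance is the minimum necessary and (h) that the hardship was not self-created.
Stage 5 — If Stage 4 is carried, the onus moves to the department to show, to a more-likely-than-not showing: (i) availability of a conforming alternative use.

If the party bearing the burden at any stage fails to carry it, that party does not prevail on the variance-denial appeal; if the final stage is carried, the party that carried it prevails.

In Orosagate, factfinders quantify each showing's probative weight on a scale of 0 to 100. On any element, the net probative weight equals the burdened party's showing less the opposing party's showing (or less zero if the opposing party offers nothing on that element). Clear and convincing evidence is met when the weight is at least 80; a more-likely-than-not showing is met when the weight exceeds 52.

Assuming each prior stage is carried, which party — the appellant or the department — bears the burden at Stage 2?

department

Stage 2's rule assigns the burden to the department (to a more-likely-than-not showing).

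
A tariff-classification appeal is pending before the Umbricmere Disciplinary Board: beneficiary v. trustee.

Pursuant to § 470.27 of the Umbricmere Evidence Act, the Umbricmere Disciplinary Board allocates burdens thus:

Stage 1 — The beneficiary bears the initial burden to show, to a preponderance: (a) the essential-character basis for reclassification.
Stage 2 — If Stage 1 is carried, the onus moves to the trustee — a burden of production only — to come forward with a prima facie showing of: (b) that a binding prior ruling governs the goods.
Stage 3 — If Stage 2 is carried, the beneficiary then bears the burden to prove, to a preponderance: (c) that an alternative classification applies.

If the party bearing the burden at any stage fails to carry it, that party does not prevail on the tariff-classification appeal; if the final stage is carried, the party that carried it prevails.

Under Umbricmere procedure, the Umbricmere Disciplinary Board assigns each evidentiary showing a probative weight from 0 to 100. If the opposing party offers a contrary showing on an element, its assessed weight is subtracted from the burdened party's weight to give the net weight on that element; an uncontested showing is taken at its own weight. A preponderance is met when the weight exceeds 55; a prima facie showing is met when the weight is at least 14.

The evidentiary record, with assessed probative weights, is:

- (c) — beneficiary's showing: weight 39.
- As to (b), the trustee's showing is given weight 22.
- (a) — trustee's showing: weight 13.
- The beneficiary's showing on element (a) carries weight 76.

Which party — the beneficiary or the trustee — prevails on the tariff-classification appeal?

trustee

Stage 1 — burden on beneficiary; standard: a preponderance (weight exceeds 55).
    (a): 76 − 13 = 63 > 55 [met]
  Stage 1 carried; the burden shifts to the trustee.
Stage 2 — burden on trustee; standard: a prima facie showing (weight is at least 14).
    (b): 22 ≥ 14 [met]
  Stage 2 is satisfied; the onus moves to the beneficiary.
Stage 3 — burden on beneficiary; standard: a preponderance (weight exceeds 55).
    (c): 39 ≤ 55 [not met]
  Stage 3 not carried; the beneficiary fails its burden.
So the trustee prevails.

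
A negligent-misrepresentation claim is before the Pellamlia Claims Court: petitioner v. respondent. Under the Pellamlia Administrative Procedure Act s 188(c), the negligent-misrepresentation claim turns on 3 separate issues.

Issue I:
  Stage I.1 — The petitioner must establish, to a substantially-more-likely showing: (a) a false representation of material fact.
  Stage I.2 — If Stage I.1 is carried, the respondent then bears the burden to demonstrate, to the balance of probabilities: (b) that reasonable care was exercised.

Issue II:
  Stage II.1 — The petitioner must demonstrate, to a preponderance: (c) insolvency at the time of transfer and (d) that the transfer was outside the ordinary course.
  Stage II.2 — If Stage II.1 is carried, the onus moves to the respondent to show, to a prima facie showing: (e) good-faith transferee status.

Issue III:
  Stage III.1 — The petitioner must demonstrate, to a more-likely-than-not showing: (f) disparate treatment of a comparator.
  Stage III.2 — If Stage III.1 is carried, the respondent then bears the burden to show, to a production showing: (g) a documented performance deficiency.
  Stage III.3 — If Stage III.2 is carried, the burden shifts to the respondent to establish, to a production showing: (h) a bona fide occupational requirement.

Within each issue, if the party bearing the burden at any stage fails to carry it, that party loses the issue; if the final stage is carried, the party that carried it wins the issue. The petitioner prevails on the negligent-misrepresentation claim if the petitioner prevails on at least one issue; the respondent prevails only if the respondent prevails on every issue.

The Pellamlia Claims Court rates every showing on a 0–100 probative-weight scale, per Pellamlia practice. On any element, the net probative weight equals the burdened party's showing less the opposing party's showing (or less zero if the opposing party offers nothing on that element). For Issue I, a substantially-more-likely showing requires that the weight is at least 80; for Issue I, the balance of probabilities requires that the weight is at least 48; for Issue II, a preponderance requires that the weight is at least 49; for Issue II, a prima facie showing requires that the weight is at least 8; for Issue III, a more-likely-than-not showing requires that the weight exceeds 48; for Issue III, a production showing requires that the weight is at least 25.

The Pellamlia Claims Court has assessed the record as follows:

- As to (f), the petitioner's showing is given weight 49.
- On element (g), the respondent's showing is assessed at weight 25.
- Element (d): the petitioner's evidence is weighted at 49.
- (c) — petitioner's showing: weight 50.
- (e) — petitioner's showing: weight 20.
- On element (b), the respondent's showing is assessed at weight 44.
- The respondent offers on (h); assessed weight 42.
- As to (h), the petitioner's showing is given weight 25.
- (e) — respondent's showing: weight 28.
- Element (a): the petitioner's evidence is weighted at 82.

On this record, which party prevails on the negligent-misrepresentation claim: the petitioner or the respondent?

petitioner

— Issue I —
Stage I.1 — burden on petitioner; standard: a substantially-more-likely showing (weight is at least 80).
    (a): 82 ≥ 80 [met]
  Stage I.1 is satisfied; the onus moves to the respondent.
Stage I.2 — burden on respondent; standard: the balance of probabilities (weight is at least 48).
    (b): 44 < 48 [not met]
  Stage I.2 not carried; the respondent fails its burden.
So the petitioner prevails on this issue.
— Issue II —
Stage II.1 (petitioner, a preponderance, weight is at least 49): (c) 50 ≥ 49 — meets; (d) 49 ≥ 49 — meets.
  Stage II.1 carried; the burden shifts to the respondent.
Stage II.2 (respondent, a prima facie showing, weight is at least 8): (e) net 28−20=8 ≥ 8 — meets.
  The respondent carries the last stage.
Every stage carried; the respondent prevails on this issue.
— Issue III —
Stage III.1 — burden on petitioner; standard: a more-likely-than-not showing (weight exceeds 48).
    (f): 49 > 48 [met]
  The petitioner carries Stage III.1; the respondent now bears the burden.
Stage III.2 — burden on respondent; standard: a production showing (weight is at least 25).
    (g): 25 ≥ 25 [met]
  Stage III.2 is satisfied; the respondent continues to bear the burden.
Stage III.3 — burden on respondent; standard: a production showing (weight is at least 25).
    (h): 42 − 25 = 17 < 25 [not met]
  Stage III.3 not carried; the respondent fails its burden.
The analysis ends at Stage III.3; the petitioner prevails on this issue.
Per-issue: Issue I → petitioner; Issue II → respondent; Issue III → petitioner. The petitioner must prevail on at least one issue; overall, the petitioner prevails.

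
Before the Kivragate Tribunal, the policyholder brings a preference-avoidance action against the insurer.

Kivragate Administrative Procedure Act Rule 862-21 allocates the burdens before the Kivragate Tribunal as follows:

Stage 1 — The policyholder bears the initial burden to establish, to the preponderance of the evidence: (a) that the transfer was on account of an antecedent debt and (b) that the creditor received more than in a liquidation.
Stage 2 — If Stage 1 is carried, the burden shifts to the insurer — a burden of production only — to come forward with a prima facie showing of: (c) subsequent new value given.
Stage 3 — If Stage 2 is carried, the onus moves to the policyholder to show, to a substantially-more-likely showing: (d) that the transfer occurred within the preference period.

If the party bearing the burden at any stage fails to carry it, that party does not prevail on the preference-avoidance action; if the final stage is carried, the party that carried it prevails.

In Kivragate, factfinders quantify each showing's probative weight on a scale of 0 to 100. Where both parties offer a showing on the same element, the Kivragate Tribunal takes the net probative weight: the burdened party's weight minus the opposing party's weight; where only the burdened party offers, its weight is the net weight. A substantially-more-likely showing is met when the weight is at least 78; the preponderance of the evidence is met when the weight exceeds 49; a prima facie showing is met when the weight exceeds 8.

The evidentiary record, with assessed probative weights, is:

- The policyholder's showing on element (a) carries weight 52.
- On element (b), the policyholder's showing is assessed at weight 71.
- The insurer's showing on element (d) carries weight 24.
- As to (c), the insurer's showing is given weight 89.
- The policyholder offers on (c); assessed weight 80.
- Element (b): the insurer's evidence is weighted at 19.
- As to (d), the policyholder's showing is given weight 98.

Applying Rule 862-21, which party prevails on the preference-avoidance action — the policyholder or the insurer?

At Stage 1 the policyholder must meet the preponderance of the evidence (weight exceeds 49): on (a) the weight is 52, which does exceed 49, so (a) meets the standard; on (b) the weight is 71 less the opposing 19 gives net 52, > 49, so (b) meets the standard.
  Stage 1 carried; the burden shifts to the insurer.
At Stage 2 the insurer must meet a prima facie showing (weight exceeds 8): on (c) the weight is 89 less the opposing 80 gives net 9, which does exceed 8, so (c) meets the standard.
  Stage 2 is satisfied; the onus moves to the policyholder.
At Stage 3 the policyholder must meet a substantially-more-likely showing (weight is at least 78): on (d) the weight is 98 less the opposing 24 gives net 74, < 78, so (d) does not meet the standard.
  Stage 3 not carried; the policyholder fails its burden.
The analysis ends at Stage 3; the insurer prevails.

insurer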